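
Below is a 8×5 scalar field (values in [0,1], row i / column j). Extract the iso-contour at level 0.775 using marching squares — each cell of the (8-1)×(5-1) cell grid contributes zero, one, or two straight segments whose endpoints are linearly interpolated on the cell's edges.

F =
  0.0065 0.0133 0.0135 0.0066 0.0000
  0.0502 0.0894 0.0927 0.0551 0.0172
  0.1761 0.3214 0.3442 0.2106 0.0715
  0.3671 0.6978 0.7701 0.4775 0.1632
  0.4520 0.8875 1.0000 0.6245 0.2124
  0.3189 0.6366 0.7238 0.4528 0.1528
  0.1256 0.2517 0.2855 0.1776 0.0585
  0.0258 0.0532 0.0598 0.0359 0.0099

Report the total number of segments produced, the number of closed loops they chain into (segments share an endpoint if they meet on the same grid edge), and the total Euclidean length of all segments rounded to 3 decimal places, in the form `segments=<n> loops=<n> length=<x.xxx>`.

segments=6 loops=1 length=5.460

cell (3,0): code 0100 → (3.407,1.000)–(4.000,0.742)
cell (3,1): code 1100 → (3.021,2.000)–(3.407,1.000)
cell (3,2): code 1000 → (4.000,2.599)–(3.021,2.000)
cell (4,0): code 0010 → (4.000,0.742)–(4.448,1.000)
cell (4,1): code 0011 → (4.448,1.000)–(4.815,2.000)
cell (4,2): code 0001 → (4.815,2.000)–(4.000,2.599)
total: 6 segments, chained into 1 closed loop(s), length Σ = 5.459893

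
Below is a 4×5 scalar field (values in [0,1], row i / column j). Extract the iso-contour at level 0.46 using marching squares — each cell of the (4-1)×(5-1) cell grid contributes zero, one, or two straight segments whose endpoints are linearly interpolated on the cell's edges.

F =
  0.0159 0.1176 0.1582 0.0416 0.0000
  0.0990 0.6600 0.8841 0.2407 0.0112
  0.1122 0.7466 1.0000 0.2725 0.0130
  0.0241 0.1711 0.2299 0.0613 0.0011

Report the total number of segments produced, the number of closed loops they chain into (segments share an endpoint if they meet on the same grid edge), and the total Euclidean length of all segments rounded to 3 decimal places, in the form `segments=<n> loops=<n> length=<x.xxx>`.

cell (0,0): code 0100 → (0.631,1.000)–(1.000,0.643)
cell (0,1): code 1100 → (0.416,2.000)–(0.631,1.000)
cell (0,2): code 1000 → (1.000,2.659)–(0.416,2.000)
cell (1,0): code 0110 → (1.000,0.643)–(2.000,0.548)
cell (1,2): code 1001 → (2.000,2.742)–(1.000,2.659)
cell (2,0): code 0010 → (2.000,0.548)–(2.498,1.000)
cell (2,1): code 0011 → (2.498,1.000)–(2.701,2.000)
cell (2,2): code 0001 → (2.701,2.000)–(2.000,2.742)
total: 8 segments, chained into 1 closed loop(s), length Σ = 7.138558

segments=8 loops=1 length=7.139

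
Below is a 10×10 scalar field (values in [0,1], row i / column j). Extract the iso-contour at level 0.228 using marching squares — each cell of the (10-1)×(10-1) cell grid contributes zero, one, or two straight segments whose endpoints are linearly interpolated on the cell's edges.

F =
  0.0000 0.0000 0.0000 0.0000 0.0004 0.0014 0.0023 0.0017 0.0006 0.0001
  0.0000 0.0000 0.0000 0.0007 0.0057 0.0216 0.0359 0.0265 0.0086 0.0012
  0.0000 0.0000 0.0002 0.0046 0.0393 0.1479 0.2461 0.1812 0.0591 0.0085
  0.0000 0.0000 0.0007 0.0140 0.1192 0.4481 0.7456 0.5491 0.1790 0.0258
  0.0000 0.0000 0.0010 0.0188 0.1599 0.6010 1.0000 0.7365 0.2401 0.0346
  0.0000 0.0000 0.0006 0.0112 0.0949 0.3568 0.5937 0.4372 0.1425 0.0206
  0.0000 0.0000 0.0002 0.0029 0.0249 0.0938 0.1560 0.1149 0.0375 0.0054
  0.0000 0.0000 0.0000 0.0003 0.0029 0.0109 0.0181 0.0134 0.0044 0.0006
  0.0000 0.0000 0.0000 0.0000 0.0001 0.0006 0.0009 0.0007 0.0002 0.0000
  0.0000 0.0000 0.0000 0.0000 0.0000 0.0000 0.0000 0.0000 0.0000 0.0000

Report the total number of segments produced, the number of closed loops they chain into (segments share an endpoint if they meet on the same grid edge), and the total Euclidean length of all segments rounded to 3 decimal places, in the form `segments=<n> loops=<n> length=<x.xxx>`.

segments=16 loops=1 length=12.196

cell (1,5): code 0100 → (1.914,6.000)–(2.000,5.816)
cell (1,6): code 1000 → (2.000,6.279)–(1.914,6.000)
cell (2,4): code 0100 → (2.267,5.000)–(3.000,4.331)
cell (2,5): code 1110 → (2.000,5.816)–(2.267,5.000)
cell (2,6): code 1101 → (2.127,7.000)–(2.000,6.279)
cell (2,7): code 1000 → (3.000,7.868)–(2.127,7.000)
cell (3,4): code 0110 → (3.000,4.331)–(4.000,4.154)
cell (3,7): code 1101 → (3.802,8.000)–(3.000,7.868)
cell (3,8): code 1000 → (4.000,8.059)–(3.802,8.000)
cell (4,4): code 0110 → (4.000,4.154)–(5.000,4.508)
cell (4,7): code 1011 → (5.000,7.710)–(4.124,8.000)
cell (4,8): code 0001 → (4.124,8.000)–(4.000,8.059)
cell (5,4): code 0010 → (5.000,4.508)–(5.490,5.000)
cell (5,5): code 0011 → (5.490,5.000)–(5.836,6.000)
cell (5,6): code 0011 → (5.836,6.000)–(5.649,7.000)
cell (5,7): code 0001 → (5.649,7.000)–(5.000,7.710)
total: 16 segments, chained into 1 closed loop(s), length Σ = 12.196024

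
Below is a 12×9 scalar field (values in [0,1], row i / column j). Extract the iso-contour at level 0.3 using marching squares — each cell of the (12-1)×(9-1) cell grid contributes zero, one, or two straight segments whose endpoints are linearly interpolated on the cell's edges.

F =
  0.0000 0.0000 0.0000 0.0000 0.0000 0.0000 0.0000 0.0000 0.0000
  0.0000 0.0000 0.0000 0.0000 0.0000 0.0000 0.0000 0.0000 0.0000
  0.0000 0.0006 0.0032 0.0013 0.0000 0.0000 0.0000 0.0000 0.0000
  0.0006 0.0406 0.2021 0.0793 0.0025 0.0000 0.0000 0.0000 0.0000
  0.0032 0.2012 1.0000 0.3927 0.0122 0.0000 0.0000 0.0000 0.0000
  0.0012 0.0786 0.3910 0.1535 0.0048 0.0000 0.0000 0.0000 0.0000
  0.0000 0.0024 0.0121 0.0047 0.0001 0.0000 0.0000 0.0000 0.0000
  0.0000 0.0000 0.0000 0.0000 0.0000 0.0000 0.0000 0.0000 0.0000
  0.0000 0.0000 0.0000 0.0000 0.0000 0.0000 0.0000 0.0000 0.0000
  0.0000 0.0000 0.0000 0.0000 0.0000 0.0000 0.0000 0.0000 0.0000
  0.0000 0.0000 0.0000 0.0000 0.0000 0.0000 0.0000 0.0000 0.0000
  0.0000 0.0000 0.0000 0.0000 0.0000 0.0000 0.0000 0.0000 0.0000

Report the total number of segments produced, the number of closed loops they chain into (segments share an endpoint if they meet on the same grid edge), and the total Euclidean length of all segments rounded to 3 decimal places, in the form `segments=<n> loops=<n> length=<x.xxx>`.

segments=8 loops=1 length=6.095

cell (3,1): code 0100 → (3.123,2.000)–(4.000,1.124)
cell (3,2): code 1100 → (3.704,3.000)–(3.123,2.000)
cell (3,3): code 1000 → (4.000,3.244)–(3.704,3.000)
cell (4,1): code 0110 → (4.000,1.124)–(5.000,1.709)
cell (4,2): code 1011 → (5.000,2.383)–(4.388,3.000)
cell (4,3): code 0001 → (4.388,3.000)–(4.000,3.244)
cell (5,1): code 0010 → (5.000,1.709)–(5.240,2.000)
cell (5,2): code 0001 → (5.240,2.000)–(5.000,2.383)
total: 8 segments, chained into 1 closed loop(s), length Σ = 6.095294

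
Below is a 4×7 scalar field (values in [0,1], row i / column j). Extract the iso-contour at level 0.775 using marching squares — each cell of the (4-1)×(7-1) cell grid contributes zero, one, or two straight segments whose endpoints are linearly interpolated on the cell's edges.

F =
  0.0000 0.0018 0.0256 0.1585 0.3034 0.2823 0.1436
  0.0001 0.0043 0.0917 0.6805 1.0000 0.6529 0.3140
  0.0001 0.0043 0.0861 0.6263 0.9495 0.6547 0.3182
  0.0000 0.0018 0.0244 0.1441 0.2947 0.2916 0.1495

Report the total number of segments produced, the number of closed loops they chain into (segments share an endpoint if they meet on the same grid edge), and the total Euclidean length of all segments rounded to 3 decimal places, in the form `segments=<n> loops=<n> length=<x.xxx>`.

cell (0,3): code 0100 → (0.677,4.000)–(1.000,3.296)
cell (0,4): code 1000 → (1.000,4.648)–(0.677,4.000)
cell (1,3): code 0110 → (1.000,3.296)–(2.000,3.460)
cell (1,4): code 1001 → (2.000,4.592)–(1.000,4.648)
cell (2,3): code 0010 → (2.000,3.460)–(2.266,4.000)
cell (2,4): code 0001 → (2.266,4.000)–(2.000,4.592)
total: 6 segments, chained into 1 closed loop(s), length Σ = 4.765251

segments=6 loops=1 length=4.765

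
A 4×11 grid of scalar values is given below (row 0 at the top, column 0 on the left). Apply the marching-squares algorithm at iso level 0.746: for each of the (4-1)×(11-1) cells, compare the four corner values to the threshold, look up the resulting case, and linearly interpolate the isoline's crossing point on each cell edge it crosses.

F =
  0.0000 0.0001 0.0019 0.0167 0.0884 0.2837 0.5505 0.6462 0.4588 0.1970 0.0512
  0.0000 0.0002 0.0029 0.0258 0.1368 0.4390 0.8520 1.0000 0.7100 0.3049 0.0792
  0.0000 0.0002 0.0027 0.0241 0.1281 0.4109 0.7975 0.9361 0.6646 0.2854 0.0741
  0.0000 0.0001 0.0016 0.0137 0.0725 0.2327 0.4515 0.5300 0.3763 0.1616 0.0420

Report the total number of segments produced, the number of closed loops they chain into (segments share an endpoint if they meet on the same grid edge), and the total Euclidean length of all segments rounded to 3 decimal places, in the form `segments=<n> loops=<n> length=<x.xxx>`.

segments=8 loops=1 length=6.747

cell (0,5): code 0100 → (0.648,6.000)–(1.000,5.743)
cell (0,6): code 1100 → (0.282,7.000)–(0.648,6.000)
cell (0,7): code 1000 → (1.000,7.876)–(0.282,7.000)
cell (1,5): code 0110 → (1.000,5.743)–(2.000,5.867)
cell (1,7): code 1001 → (2.000,7.700)–(1.000,7.876)
cell (2,5): code 0010 → (2.000,5.867)–(2.149,6.000)
cell (2,6): code 0011 → (2.149,6.000)–(2.468,7.000)
cell (2,7): code 0001 → (2.468,7.000)–(2.000,7.700)
total: 8 segments, chained into 1 closed loop(s), length Σ = 6.747413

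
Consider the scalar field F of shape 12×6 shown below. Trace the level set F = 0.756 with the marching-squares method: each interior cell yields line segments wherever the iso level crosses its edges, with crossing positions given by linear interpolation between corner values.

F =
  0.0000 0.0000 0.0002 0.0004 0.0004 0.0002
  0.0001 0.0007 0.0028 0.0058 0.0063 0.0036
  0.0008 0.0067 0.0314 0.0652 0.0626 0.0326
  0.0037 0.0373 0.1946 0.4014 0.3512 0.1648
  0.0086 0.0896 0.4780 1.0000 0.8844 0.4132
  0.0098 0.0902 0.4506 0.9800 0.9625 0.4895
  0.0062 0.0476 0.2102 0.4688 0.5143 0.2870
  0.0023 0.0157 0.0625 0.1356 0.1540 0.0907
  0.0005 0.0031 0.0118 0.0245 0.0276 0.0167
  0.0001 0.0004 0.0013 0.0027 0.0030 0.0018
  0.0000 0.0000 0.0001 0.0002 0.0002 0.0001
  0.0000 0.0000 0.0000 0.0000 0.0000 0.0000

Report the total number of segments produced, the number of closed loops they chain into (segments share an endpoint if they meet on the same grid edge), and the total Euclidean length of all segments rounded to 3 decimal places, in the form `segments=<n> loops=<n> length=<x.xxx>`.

cell (3,2): code 0100 → (3.592,3.000)–(4.000,2.533)
cell (3,3): code 1100 → (3.759,4.000)–(3.592,3.000)
cell (3,4): code 1000 → (4.000,4.272)–(3.759,4.000)
cell (4,2): code 0110 → (4.000,2.533)–(5.000,2.577)
cell (4,4): code 1001 → (5.000,4.437)–(4.000,4.272)
cell (5,2): code 0010 → (5.000,2.577)–(5.438,3.000)
cell (5,3): code 0011 → (5.438,3.000)–(5.461,4.000)
cell (5,4): code 0001 → (5.461,4.000)–(5.000,4.437)
total: 8 segments, chained into 1 closed loop(s), length Σ = 6.256125

segments=8 loops=1 length=6.256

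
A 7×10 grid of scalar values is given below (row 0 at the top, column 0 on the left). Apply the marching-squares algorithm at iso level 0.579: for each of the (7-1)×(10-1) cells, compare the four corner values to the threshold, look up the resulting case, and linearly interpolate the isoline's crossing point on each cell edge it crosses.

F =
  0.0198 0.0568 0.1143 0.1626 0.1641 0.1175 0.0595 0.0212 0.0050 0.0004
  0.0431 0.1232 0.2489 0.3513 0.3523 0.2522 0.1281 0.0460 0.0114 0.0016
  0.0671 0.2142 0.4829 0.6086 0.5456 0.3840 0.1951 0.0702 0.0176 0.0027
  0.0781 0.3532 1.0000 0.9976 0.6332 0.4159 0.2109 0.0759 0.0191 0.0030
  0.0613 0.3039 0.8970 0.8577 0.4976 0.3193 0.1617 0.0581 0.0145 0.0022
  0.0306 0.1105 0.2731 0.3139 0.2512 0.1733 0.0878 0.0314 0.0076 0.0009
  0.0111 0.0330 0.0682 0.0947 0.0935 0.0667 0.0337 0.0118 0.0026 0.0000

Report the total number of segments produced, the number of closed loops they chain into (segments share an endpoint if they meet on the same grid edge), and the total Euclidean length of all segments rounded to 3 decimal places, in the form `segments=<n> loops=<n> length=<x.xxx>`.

segments=12 loops=1 length=8.682

cell (1,2): code 0100 → (1.885,3.000)–(2.000,2.765)
cell (1,3): code 1000 → (2.000,3.470)–(1.885,3.000)
cell (2,1): code 0100 → (2.186,2.000)–(3.000,1.349)
cell (2,2): code 1110 → (2.000,2.765)–(2.186,2.000)
cell (2,3): code 1101 → (2.381,4.000)–(2.000,3.470)
cell (2,4): code 1000 → (3.000,4.249)–(2.381,4.000)
cell (3,1): code 0110 → (3.000,1.349)–(4.000,1.464)
cell (3,3): code 1011 → (4.000,3.774)–(3.400,4.000)
cell (3,4): code 0001 → (3.400,4.000)–(3.000,4.249)
cell (4,1): code 0010 → (4.000,1.464)–(4.510,2.000)
cell (4,2): code 0011 → (4.510,2.000)–(4.513,3.000)
cell (4,3): code 0001 → (4.513,3.000)–(4.000,3.774)
total: 12 segments, chained into 1 closed loop(s), length Σ = 8.682258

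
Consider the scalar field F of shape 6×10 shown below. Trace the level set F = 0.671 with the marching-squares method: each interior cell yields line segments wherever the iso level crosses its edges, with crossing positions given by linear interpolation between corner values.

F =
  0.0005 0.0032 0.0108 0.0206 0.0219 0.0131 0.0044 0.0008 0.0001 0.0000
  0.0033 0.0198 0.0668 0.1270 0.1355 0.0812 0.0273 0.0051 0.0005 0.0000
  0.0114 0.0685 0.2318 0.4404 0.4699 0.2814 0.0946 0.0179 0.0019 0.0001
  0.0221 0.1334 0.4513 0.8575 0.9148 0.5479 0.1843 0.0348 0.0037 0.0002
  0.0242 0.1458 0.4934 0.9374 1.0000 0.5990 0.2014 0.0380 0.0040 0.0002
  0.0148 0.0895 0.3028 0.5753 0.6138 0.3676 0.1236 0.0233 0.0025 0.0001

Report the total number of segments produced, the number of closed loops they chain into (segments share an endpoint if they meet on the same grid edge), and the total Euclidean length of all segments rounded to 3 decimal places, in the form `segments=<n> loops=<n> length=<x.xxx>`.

cell (2,2): code 0100 → (2.553,3.000)–(3.000,2.541)
cell (2,3): code 1100 → (2.452,4.000)–(2.553,3.000)
cell (2,4): code 1000 → (3.000,4.664)–(2.452,4.000)
cell (3,2): code 0110 → (3.000,2.541)–(4.000,2.400)
cell (3,4): code 1001 → (4.000,4.820)–(3.000,4.664)
cell (4,2): code 0010 → (4.000,2.400)–(4.736,3.000)
cell (4,3): code 0011 → (4.736,3.000)–(4.852,4.000)
cell (4,4): code 0001 → (4.852,4.000)–(4.000,4.820)
total: 8 segments, chained into 1 closed loop(s), length Σ = 7.668025

segments=8 loops=1 length=7.668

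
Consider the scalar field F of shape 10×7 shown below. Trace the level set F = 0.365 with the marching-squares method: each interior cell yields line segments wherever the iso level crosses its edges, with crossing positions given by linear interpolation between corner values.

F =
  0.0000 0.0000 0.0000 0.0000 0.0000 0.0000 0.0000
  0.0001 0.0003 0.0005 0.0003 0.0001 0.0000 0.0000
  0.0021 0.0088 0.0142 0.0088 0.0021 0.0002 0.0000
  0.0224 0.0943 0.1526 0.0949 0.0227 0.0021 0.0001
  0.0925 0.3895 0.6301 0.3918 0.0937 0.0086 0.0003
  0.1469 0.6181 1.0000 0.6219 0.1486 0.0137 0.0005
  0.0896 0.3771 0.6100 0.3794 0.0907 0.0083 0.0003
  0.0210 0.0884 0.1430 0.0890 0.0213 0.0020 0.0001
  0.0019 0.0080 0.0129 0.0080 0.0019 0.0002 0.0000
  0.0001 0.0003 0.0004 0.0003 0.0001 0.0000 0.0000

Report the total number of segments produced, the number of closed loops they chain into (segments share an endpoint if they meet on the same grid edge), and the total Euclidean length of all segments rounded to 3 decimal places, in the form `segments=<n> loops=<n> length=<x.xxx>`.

cell (3,0): code 0100 → (3.917,1.000)–(4.000,0.918)
cell (3,1): code 1100 → (3.445,2.000)–(3.917,1.000)
cell (3,2): code 1100 → (3.910,3.000)–(3.445,2.000)
cell (3,3): code 1000 → (4.000,3.090)–(3.910,3.000)
cell (4,0): code 0110 → (4.000,0.918)–(5.000,0.463)
cell (4,3): code 1001 → (5.000,3.543)–(4.000,3.090)
cell (5,0): code 0110 → (5.000,0.463)–(6.000,0.958)
cell (5,3): code 1001 → (6.000,3.050)–(5.000,3.543)
cell (6,0): code 0010 → (6.000,0.958)–(6.042,1.000)
cell (6,1): code 0011 → (6.042,1.000)–(6.525,2.000)
cell (6,2): code 0011 → (6.525,2.000)–(6.050,3.000)
cell (6,3): code 0001 → (6.050,3.000)–(6.000,3.050)
total: 12 segments, chained into 1 closed loop(s), length Σ = 9.227301

segments=12 loops=1 length=9.227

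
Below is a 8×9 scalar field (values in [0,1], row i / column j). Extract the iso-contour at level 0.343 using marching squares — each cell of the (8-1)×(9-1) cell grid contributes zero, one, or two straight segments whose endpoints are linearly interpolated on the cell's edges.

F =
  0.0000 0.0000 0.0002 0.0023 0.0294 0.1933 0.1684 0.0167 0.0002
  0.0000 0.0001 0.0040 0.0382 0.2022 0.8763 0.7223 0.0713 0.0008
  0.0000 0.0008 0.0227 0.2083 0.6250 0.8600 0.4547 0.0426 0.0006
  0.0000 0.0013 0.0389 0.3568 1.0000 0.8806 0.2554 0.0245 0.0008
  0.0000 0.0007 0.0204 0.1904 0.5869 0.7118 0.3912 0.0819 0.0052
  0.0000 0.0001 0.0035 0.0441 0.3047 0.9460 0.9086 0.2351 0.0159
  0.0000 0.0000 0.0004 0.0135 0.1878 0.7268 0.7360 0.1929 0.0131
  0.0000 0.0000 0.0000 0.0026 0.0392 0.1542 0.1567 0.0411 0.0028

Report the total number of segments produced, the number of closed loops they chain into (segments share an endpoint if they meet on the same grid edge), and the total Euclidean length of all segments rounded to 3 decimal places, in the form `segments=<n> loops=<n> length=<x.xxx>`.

cell (0,4): code 0100 → (0.219,5.000)–(1.000,4.209)
cell (0,5): code 1100 → (0.315,6.000)–(0.219,5.000)
cell (0,6): code 1000 → (1.000,6.583)–(0.315,6.000)
cell (1,3): code 0100 → (1.333,4.000)–(2.000,3.323)
cell (1,4): code 1110 → (1.000,4.209)–(1.333,4.000)
cell (1,6): code 1001 → (2.000,6.271)–(1.000,6.583)
cell (2,2): code 0100 → (2.907,3.000)–(3.000,2.957)
cell (2,3): code 1110 → (2.000,3.323)–(2.907,3.000)
cell (2,5): code 1011 → (3.000,5.860)–(2.560,6.000)
cell (2,6): code 0001 → (2.560,6.000)–(2.000,6.271)
cell (3,2): code 0010 → (3.000,2.957)–(3.083,3.000)
cell (3,3): code 0111 → (3.083,3.000)–(4.000,3.385)
cell (3,5): code 1101 → (3.645,6.000)–(3.000,5.860)
cell (3,6): code 1000 → (4.000,6.156)–(3.645,6.000)
cell (4,3): code 0010 → (4.000,3.385)–(4.864,4.000)
cell (4,4): code 0111 → (4.864,4.000)–(5.000,4.060)
cell (4,6): code 1001 → (5.000,6.840)–(4.000,6.156)
cell (5,4): code 0110 → (5.000,4.060)–(6.000,4.288)
cell (5,6): code 1001 → (6.000,6.724)–(5.000,6.840)
cell (6,4): code 0010 → (6.000,4.288)–(6.670,5.000)
cell (6,5): code 0011 → (6.670,5.000)–(6.678,6.000)
cell (6,6): code 0001 → (6.678,6.000)–(6.000,6.724)
total: 22 segments, chained into 1 closed loop(s), length Σ = 17.114205

segments=22 loops=1 length=17.114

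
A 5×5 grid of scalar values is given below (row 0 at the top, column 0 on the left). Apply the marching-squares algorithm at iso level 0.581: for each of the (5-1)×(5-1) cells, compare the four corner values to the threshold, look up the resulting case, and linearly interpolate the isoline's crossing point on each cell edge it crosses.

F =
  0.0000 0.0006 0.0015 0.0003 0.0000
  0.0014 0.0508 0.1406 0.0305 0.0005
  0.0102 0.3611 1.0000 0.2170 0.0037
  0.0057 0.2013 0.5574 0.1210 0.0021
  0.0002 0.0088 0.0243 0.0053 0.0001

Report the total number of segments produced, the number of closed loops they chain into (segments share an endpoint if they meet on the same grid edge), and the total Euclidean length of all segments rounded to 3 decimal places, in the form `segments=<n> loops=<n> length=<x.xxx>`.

cell (1,1): code 0100 → (1.512,2.000)–(2.000,1.344)
cell (1,2): code 1000 → (2.000,2.535)–(1.512,2.000)
cell (2,1): code 0010 → (2.000,1.344)–(2.947,2.000)
cell (2,2): code 0001 → (2.947,2.000)–(2.000,2.535)
total: 4 segments, chained into 1 closed loop(s), length Σ = 3.780210

segments=4 loops=1 length=3.780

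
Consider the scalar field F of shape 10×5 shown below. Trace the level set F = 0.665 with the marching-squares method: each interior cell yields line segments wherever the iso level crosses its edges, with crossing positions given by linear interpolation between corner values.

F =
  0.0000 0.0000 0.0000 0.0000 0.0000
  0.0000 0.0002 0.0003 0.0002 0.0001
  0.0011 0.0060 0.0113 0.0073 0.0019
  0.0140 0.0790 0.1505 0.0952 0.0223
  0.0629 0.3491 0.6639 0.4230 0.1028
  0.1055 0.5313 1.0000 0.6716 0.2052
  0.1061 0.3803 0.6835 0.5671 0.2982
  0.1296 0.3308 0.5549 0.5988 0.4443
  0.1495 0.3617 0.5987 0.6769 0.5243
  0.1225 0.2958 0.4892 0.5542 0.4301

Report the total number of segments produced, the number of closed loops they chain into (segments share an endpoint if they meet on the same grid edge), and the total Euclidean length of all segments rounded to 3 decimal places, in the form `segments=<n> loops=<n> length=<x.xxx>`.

cell (4,1): code 0100 → (4.003,2.000)–(5.000,1.285)
cell (4,2): code 1100 → (4.973,3.000)–(4.003,2.000)
cell (4,3): code 1000 → (5.000,3.014)–(4.973,3.000)
cell (5,1): code 0110 → (5.000,1.285)–(6.000,1.939)
cell (5,2): code 1011 → (6.000,2.159)–(5.063,3.000)
cell (5,3): code 0001 → (5.063,3.000)–(5.000,3.014)
cell (6,1): code 0010 → (6.000,1.939)–(6.144,2.000)
cell (6,2): code 0001 → (6.144,2.000)–(6.000,2.159)
cell (7,2): code 0100 → (7.848,3.000)–(8.000,2.848)
cell (7,3): code 1000 → (8.000,3.078)–(7.848,3.000)
cell (8,2): code 0010 → (8.000,2.848)–(8.097,3.000)
cell (8,3): code 0001 → (8.097,3.000)–(8.000,3.078)
total: 12 segments, chained into 2 closed loop(s), length Σ = 6.230359

segments=12 loops=2 length=6.230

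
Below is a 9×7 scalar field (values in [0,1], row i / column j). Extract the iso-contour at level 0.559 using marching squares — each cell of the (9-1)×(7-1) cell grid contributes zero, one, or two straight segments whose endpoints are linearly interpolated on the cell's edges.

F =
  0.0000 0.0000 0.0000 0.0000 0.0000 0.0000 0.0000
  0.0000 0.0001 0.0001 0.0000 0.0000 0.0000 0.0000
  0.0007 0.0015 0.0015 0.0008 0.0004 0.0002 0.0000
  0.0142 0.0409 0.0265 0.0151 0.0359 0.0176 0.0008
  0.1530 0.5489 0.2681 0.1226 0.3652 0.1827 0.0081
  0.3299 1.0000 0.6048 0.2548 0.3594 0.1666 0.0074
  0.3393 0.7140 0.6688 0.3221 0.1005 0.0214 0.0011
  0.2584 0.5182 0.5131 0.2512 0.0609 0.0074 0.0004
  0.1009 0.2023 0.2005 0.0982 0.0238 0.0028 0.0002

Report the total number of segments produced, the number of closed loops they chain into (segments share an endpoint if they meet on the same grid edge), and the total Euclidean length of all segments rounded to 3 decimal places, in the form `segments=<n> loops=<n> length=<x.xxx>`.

segments=8 loops=1 length=7.391

cell (4,0): code 0100 → (4.022,1.000)–(5.000,0.342)
cell (4,1): code 1100 → (4.864,2.000)–(4.022,1.000)
cell (4,2): code 1000 → (5.000,2.131)–(4.864,2.000)
cell (5,0): code 0110 → (5.000,0.342)–(6.000,0.586)
cell (5,2): code 1001 → (6.000,2.317)–(5.000,2.131)
cell (6,0): code 0010 → (6.000,0.586)–(6.792,1.000)
cell (6,1): code 0011 → (6.792,1.000)–(6.705,2.000)
cell (6,2): code 0001 → (6.705,2.000)–(6.000,2.317)
total: 8 segments, chained into 1 closed loop(s), length Σ = 7.390777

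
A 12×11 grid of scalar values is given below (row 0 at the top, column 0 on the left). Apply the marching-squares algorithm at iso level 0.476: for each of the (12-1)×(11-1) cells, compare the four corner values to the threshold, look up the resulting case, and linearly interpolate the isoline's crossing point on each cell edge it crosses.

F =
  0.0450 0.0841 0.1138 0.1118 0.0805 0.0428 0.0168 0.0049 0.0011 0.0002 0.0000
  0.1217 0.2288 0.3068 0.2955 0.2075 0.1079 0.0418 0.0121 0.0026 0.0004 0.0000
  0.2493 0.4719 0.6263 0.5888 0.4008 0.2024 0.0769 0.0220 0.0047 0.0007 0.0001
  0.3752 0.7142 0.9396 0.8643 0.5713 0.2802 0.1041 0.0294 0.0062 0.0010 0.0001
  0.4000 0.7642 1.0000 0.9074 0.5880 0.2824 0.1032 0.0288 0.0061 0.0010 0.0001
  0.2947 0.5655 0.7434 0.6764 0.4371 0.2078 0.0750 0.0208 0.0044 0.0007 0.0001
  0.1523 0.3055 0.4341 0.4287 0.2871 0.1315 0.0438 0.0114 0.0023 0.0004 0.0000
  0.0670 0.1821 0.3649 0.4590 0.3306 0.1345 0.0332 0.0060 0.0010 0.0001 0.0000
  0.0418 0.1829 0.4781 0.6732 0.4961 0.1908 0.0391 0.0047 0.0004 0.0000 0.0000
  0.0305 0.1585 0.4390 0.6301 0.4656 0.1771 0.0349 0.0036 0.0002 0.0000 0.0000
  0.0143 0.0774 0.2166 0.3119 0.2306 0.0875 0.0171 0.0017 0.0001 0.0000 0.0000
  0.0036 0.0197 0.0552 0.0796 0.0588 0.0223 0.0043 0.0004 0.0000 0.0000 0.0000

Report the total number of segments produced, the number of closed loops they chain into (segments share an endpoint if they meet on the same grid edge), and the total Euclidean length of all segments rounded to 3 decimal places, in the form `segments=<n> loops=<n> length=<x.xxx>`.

cell (1,1): code 0100 → (1.530,2.000)–(2.000,1.027)
cell (1,2): code 1100 → (1.615,3.000)–(1.530,2.000)
cell (1,3): code 1000 → (2.000,3.600)–(1.615,3.000)
cell (2,0): code 0100 → (2.017,1.000)–(3.000,0.297)
cell (2,1): code 1110 → (2.000,1.027)–(2.017,1.000)
cell (2,3): code 1101 → (2.441,4.000)–(2.000,3.600)
cell (2,4): code 1000 → (3.000,4.327)–(2.441,4.000)
cell (3,0): code 0110 → (3.000,0.297)–(4.000,0.209)
cell (3,4): code 1001 → (4.000,4.366)–(3.000,4.327)
cell (4,0): code 0110 → (4.000,0.209)–(5.000,0.669)
cell (4,3): code 1011 → (5.000,3.837)–(4.742,4.000)
cell (4,4): code 0001 → (4.742,4.000)–(4.000,4.366)
cell (5,0): code 0010 → (5.000,0.669)–(5.344,1.000)
cell (5,1): code 0011 → (5.344,1.000)–(5.865,2.000)
cell (5,2): code 0011 → (5.865,2.000)–(5.809,3.000)
cell (5,3): code 0001 → (5.809,3.000)–(5.000,3.837)
cell (7,1): code 0100 → (7.981,2.000)–(8.000,1.993)
cell (7,2): code 1100 → (7.079,3.000)–(7.981,2.000)
cell (7,3): code 1100 → (7.879,4.000)–(7.079,3.000)
cell (7,4): code 1000 → (8.000,4.066)–(7.879,4.000)
cell (8,1): code 0010 → (8.000,1.993)–(8.054,2.000)
cell (8,2): code 0111 → (8.054,2.000)–(9.000,2.194)
cell (8,3): code 1011 → (9.000,3.937)–(8.659,4.000)
cell (8,4): code 0001 → (8.659,4.000)–(8.000,4.066)
cell (9,2): code 0010 → (9.000,2.194)–(9.484,3.000)
cell (9,3): code 0001 → (9.484,3.000)–(9.000,3.937)
total: 26 segments, chained into 2 closed loop(s), length Σ = 20.098502

segments=26 loops=2 length=20.099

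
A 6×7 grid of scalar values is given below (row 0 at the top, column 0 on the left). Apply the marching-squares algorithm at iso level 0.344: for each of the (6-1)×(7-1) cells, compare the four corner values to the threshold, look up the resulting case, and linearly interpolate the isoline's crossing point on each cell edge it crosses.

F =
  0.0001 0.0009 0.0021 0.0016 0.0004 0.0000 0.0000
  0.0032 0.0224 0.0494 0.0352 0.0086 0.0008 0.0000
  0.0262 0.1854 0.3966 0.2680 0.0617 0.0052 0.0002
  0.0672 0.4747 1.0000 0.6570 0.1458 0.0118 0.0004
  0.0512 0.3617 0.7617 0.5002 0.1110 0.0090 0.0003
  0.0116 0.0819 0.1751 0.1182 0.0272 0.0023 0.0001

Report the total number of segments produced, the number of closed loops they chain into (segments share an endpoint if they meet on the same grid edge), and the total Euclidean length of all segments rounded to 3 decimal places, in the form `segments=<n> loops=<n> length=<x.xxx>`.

cell (1,1): code 0100 → (1.849,2.000)–(2.000,1.751)
cell (1,2): code 1000 → (2.000,2.409)–(1.849,2.000)
cell (2,0): code 0100 → (2.548,1.000)–(3.000,0.679)
cell (2,1): code 1110 → (2.000,1.751)–(2.548,1.000)
cell (2,2): code 1101 → (2.195,3.000)–(2.000,2.409)
cell (2,3): code 1000 → (3.000,3.612)–(2.195,3.000)
cell (3,0): code 0110 → (3.000,0.679)–(4.000,0.943)
cell (3,3): code 1001 → (4.000,3.401)–(3.000,3.612)
cell (4,0): code 0010 → (4.000,0.943)–(4.063,1.000)
cell (4,1): code 0011 → (4.063,1.000)–(4.712,2.000)
cell (4,2): code 0011 → (4.712,2.000)–(4.409,3.000)
cell (4,3): code 0001 → (4.409,3.000)–(4.000,3.401)
total: 12 segments, chained into 1 closed loop(s), length Σ = 8.796330

segments=12 loops=1 length=8.796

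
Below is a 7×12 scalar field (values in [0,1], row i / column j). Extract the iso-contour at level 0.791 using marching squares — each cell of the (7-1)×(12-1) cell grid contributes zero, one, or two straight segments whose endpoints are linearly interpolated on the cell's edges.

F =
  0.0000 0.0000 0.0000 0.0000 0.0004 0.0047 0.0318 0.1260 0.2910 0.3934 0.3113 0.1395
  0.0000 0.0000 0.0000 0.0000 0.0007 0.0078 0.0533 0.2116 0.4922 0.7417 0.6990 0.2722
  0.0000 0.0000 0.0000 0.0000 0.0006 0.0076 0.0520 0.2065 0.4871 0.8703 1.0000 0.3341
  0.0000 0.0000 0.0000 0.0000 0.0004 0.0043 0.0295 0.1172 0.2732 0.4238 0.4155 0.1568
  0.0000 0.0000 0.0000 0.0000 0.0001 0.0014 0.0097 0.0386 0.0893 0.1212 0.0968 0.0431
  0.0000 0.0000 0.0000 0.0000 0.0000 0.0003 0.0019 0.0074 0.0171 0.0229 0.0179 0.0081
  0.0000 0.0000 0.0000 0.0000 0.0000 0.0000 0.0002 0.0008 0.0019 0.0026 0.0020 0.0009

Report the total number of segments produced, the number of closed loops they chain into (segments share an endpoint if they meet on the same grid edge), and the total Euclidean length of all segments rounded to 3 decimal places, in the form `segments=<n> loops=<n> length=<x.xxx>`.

cell (1,8): code 0100 → (1.383,9.000)–(2.000,8.793)
cell (1,9): code 1100 → (1.306,10.000)–(1.383,9.000)
cell (1,10): code 1000 → (2.000,10.314)–(1.306,10.000)
cell (2,8): code 0010 → (2.000,8.793)–(2.178,9.000)
cell (2,9): code 0011 → (2.178,9.000)–(2.358,10.000)
cell (2,10): code 0001 → (2.358,10.000)–(2.000,10.314)
total: 6 segments, chained into 1 closed loop(s), length Σ = 4.179995

segments=6 loops=1 length=4.180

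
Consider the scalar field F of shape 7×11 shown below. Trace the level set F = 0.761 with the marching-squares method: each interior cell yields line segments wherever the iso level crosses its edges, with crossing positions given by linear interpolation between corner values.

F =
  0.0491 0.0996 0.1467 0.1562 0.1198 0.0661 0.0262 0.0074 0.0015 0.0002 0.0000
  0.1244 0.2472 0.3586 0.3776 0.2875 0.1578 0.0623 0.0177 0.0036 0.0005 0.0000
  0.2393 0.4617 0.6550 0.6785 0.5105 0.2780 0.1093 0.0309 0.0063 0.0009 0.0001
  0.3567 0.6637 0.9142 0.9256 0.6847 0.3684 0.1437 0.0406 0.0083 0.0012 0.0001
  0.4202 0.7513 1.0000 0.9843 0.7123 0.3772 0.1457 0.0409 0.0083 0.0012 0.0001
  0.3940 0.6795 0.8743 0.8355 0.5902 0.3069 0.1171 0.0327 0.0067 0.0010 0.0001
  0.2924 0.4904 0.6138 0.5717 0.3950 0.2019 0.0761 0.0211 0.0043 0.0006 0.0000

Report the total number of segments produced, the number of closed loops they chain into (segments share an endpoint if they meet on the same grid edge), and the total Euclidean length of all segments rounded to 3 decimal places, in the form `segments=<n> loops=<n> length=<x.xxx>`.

segments=10 loops=1 length=9.224

cell (2,1): code 0100 → (2.409,2.000)–(3.000,1.388)
cell (2,2): code 1100 → (2.334,3.000)–(2.409,2.000)
cell (2,3): code 1000 → (3.000,3.683)–(2.334,3.000)
cell (3,1): code 0110 → (3.000,1.388)–(4.000,1.039)
cell (3,3): code 1001 → (4.000,3.821)–(3.000,3.683)
cell (4,1): code 0110 → (4.000,1.039)–(5.000,1.418)
cell (4,3): code 1001 → (5.000,3.304)–(4.000,3.821)
cell (5,1): code 0010 → (5.000,1.418)–(5.435,2.000)
cell (5,2): code 0011 → (5.435,2.000)–(5.282,3.000)
cell (5,3): code 0001 → (5.282,3.000)–(5.000,3.304)
total: 10 segments, chained into 1 closed loop(s), length Σ = 9.224236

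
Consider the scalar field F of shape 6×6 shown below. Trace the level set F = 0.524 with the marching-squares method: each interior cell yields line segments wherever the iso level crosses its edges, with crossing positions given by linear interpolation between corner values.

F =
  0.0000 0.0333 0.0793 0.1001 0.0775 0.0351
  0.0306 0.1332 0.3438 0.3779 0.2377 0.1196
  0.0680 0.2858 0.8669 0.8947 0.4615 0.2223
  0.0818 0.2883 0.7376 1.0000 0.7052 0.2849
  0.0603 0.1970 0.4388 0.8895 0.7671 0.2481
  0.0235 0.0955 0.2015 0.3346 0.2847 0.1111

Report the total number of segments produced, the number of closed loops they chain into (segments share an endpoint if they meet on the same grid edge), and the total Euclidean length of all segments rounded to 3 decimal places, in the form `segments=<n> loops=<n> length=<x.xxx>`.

cell (1,1): code 0100 → (1.344,2.000)–(2.000,1.410)
cell (1,2): code 1100 → (1.283,3.000)–(1.344,2.000)
cell (1,3): code 1000 → (2.000,3.856)–(1.283,3.000)
cell (2,1): code 0110 → (2.000,1.410)–(3.000,1.525)
cell (2,3): code 1101 → (2.256,4.000)–(2.000,3.856)
cell (2,4): code 1000 → (3.000,4.431)–(2.256,4.000)
cell (3,1): code 0010 → (3.000,1.525)–(3.715,2.000)
cell (3,2): code 0111 → (3.715,2.000)–(4.000,2.189)
cell (3,4): code 1001 → (4.000,4.468)–(3.000,4.431)
cell (4,2): code 0010 → (4.000,2.189)–(4.659,3.000)
cell (4,3): code 0011 → (4.659,3.000)–(4.504,4.000)
cell (4,4): code 0001 → (4.504,4.000)–(4.000,4.468)
total: 12 segments, chained into 1 closed loop(s), length Σ = 10.106765

segments=12 loops=1 length=10.107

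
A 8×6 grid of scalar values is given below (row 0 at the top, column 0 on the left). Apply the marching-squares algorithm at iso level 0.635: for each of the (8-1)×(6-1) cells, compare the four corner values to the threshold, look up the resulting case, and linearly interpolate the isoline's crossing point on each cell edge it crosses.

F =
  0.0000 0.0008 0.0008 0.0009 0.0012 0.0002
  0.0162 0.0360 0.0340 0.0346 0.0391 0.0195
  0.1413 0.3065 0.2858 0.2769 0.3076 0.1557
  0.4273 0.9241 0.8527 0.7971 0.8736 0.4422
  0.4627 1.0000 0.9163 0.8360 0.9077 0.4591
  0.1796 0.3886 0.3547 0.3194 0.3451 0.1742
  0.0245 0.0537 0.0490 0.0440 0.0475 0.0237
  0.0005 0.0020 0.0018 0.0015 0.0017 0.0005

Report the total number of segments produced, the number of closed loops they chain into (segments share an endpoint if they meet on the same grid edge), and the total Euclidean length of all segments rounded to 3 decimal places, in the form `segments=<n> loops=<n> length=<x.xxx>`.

cell (2,0): code 0100 → (2.532,1.000)–(3.000,0.418)
cell (2,1): code 1100 → (2.616,2.000)–(2.532,1.000)
cell (2,2): code 1100 → (2.688,3.000)–(2.616,2.000)
cell (2,3): code 1100 → (2.578,4.000)–(2.688,3.000)
cell (2,4): code 1000 → (3.000,4.553)–(2.578,4.000)
cell (3,0): code 0110 → (3.000,0.418)–(4.000,0.321)
cell (3,4): code 1001 → (4.000,4.608)–(3.000,4.553)
cell (4,0): code 0010 → (4.000,0.321)–(4.597,1.000)
cell (4,1): code 0011 → (4.597,1.000)–(4.501,2.000)
cell (4,2): code 0011 → (4.501,2.000)–(4.389,3.000)
cell (4,3): code 0011 → (4.389,3.000)–(4.485,4.000)
cell (4,4): code 0001 → (4.485,4.000)–(4.000,4.608)
total: 12 segments, chained into 1 closed loop(s), length Σ = 11.157904

segments=12 loops=1 length=11.158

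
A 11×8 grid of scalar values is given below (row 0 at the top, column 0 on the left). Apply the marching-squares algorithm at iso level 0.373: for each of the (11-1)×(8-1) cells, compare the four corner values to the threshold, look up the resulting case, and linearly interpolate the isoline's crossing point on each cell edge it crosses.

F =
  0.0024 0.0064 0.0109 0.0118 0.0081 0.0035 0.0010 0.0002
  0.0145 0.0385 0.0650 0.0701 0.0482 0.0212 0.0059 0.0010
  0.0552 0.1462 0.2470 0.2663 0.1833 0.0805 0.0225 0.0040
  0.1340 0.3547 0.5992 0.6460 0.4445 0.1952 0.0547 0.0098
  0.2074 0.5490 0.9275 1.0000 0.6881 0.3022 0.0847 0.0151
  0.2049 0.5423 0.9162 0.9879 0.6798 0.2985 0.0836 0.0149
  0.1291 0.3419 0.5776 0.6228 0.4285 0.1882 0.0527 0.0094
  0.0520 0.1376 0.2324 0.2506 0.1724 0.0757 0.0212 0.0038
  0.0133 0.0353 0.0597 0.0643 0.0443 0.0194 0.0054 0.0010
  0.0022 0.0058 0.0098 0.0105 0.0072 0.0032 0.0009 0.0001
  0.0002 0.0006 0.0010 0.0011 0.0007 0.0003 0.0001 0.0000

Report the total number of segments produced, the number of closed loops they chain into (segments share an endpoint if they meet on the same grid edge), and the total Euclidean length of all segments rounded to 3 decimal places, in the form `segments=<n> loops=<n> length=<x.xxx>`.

cell (2,1): code 0100 → (2.358,2.000)–(3.000,1.075)
cell (2,2): code 1100 → (2.281,3.000)–(2.358,2.000)
cell (2,3): code 1100 → (2.726,4.000)–(2.281,3.000)
cell (2,4): code 1000 → (3.000,4.287)–(2.726,4.000)
cell (3,0): code 0100 → (3.094,1.000)–(4.000,0.485)
cell (3,1): code 1110 → (3.000,1.075)–(3.094,1.000)
cell (3,4): code 1001 → (4.000,4.817)–(3.000,4.287)
cell (4,0): code 0110 → (4.000,0.485)–(5.000,0.498)
cell (4,4): code 1001 → (5.000,4.805)–(4.000,4.817)
cell (5,0): code 0010 → (5.000,0.498)–(5.845,1.000)
cell (5,1): code 0111 → (5.845,1.000)–(6.000,1.132)
cell (5,4): code 1001 → (6.000,4.231)–(5.000,4.805)
cell (6,1): code 0010 → (6.000,1.132)–(6.593,2.000)
cell (6,2): code 0011 → (6.593,2.000)–(6.671,3.000)
cell (6,3): code 0011 → (6.671,3.000)–(6.217,4.000)
cell (6,4): code 0001 → (6.217,4.000)–(6.000,4.231)
total: 16 segments, chained into 1 closed loop(s), length Σ = 13.722928

segments=16 loops=1 length=13.723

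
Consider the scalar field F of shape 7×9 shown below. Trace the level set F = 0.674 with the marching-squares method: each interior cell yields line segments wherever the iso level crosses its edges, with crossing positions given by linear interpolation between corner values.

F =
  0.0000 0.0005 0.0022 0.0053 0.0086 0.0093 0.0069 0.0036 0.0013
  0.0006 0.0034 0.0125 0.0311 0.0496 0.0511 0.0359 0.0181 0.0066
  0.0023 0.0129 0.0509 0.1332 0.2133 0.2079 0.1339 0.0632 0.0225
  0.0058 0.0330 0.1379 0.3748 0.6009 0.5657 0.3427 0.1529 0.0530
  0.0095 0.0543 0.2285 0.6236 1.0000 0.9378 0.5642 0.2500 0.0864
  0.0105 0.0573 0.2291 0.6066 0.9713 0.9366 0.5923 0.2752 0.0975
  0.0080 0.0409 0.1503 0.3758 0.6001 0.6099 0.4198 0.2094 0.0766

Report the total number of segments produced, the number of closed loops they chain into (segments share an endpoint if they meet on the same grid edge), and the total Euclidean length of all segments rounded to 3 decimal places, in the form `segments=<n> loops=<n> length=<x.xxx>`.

segments=8 loops=1 length=8.451

cell (3,3): code 0100 → (3.183,4.000)–(4.000,3.134)
cell (3,4): code 1100 → (3.291,5.000)–(3.183,4.000)
cell (3,5): code 1000 → (4.000,5.706)–(3.291,5.000)
cell (4,3): code 0110 → (4.000,3.134)–(5.000,3.185)
cell (4,5): code 1001 → (5.000,5.763)–(4.000,5.706)
cell (5,3): code 0010 → (5.000,3.185)–(5.801,4.000)
cell (5,4): code 0011 → (5.801,4.000)–(5.804,5.000)
cell (5,5): code 0001 → (5.804,5.000)–(5.000,5.763)
total: 8 segments, chained into 1 closed loop(s), length Σ = 8.450694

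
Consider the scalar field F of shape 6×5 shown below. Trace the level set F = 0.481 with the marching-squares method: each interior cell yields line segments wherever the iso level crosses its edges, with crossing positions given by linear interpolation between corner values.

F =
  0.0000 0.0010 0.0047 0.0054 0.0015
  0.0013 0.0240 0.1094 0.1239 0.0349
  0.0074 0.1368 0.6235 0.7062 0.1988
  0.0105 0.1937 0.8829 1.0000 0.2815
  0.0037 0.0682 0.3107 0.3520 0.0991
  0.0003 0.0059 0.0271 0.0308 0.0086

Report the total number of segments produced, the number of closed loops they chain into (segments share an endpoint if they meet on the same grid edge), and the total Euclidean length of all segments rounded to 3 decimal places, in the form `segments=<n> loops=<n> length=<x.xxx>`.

segments=8 loops=1 length=7.073

cell (1,1): code 0100 → (1.723,2.000)–(2.000,1.707)
cell (1,2): code 1100 → (1.613,3.000)–(1.723,2.000)
cell (1,3): code 1000 → (2.000,3.444)–(1.613,3.000)
cell (2,1): code 0110 → (2.000,1.707)–(3.000,1.417)
cell (2,3): code 1001 → (3.000,3.722)–(2.000,3.444)
cell (3,1): code 0010 → (3.000,1.417)–(3.702,2.000)
cell (3,2): code 0011 → (3.702,2.000)–(3.801,3.000)
cell (3,3): code 0001 → (3.801,3.000)–(3.000,3.722)
total: 8 segments, chained into 1 closed loop(s), length Σ = 7.073500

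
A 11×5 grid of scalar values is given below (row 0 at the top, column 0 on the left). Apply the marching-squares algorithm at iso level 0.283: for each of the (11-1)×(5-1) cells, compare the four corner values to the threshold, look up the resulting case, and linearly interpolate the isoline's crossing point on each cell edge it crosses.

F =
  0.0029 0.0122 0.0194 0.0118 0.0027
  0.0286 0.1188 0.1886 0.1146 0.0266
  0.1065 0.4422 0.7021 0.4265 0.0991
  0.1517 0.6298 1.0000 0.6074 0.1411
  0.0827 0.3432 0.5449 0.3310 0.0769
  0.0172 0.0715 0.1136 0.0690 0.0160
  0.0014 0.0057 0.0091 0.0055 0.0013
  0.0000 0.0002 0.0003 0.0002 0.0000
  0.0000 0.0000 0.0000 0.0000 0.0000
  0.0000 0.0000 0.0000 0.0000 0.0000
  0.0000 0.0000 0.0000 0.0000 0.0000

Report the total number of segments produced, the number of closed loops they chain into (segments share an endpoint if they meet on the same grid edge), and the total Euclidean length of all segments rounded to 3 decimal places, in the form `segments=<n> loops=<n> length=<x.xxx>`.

cell (1,0): code 0100 → (1.508,1.000)–(2.000,0.526)
cell (1,1): code 1100 → (1.184,2.000)–(1.508,1.000)
cell (1,2): code 1100 → (1.540,3.000)–(1.184,2.000)
cell (1,3): code 1000 → (2.000,3.438)–(1.540,3.000)
cell (2,0): code 0110 → (2.000,0.526)–(3.000,0.275)
cell (2,3): code 1001 → (3.000,3.696)–(2.000,3.438)
cell (3,0): code 0110 → (3.000,0.275)–(4.000,0.769)
cell (3,3): code 1001 → (4.000,3.189)–(3.000,3.696)
cell (4,0): code 0010 → (4.000,0.769)–(4.222,1.000)
cell (4,1): code 0011 → (4.222,1.000)–(4.607,2.000)
cell (4,2): code 0011 → (4.607,2.000)–(4.183,3.000)
cell (4,3): code 0001 → (4.183,3.000)–(4.000,3.189)
total: 12 segments, chained into 1 closed loop(s), length Σ = 10.473130

segments=12 loops=1 length=10.473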